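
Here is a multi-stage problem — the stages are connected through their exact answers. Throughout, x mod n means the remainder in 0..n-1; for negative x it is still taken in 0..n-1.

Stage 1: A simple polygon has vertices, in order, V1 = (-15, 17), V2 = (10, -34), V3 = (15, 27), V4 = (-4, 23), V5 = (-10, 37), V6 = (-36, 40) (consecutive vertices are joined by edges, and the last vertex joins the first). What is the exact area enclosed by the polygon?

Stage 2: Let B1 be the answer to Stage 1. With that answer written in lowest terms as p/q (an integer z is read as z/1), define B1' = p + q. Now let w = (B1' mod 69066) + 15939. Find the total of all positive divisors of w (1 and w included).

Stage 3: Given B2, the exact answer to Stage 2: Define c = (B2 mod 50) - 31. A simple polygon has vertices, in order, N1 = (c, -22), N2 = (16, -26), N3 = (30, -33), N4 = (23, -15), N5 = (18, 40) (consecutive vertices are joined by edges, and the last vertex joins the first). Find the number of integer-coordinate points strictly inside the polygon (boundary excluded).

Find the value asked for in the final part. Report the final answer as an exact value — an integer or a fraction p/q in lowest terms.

Stage 1: cross terms: (-15*-34 - 10*17)=340, (10*27 - 15*-34)=780, (15*23 - -4*27)=453, (-4*37 - -10*23)=82, (-10*40 - -36*37)=932, (-36*17 - -15*40)=-12; twice the area = |2575| = 2575; area = 2575/2; answer 2575/2
Stage 2: B1 = 2575/2; threaded value p + q = 2577; w = 18516; 18516 = 2^2 * 3 * 1543; sigma = (1 + 2 + 4) * (1 + 3) * (1 + 1543) = 7 * 4 * 1544 = 43232; answer 43232
Stage 3: B2 = 43232; c = 1; cross terms: (1*-26 - 16*-22)=326, (16*-33 - 30*-26)=252, (30*-15 - 23*-33)=309, (23*40 - 18*-15)=1190, (18*-22 - 1*40)=-436; twice the area = |1641| = 1641; area = 1641/2; boundary points = 1 + 7 + 1 + 5 + 1 = 15; strictly interior points = area - boundary/2 + 1 = 814; answer 814

814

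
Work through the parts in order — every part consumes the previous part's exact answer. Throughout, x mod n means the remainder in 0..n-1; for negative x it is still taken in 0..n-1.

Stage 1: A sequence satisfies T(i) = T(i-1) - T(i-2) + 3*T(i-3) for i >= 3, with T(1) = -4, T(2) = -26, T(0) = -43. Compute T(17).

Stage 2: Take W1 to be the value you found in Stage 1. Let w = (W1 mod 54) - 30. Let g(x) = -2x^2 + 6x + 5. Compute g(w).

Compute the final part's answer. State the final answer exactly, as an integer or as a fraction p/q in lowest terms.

Stage 1: T(3) = 1*(-26) - 1*(-4) + 3*(-43) = -151; iterating: T(3)=-151, T(4)=-137, T(5)=-64, T(6)=-380, T(7)=-727, T(8)=-539, T(9)=-952, T(10)=-2594, T(11)=-3259, T(12)=-3521, T(13)=-8044, T(14)=-14300, T(15)=-16819, T(16)=-26651, T(17)=-52732; answer -52732
Stage 2: W1 = -52732; w = -4; -2*(-4)^2 + 6*(-4)^1 + 5 = (-32) + (-24) + (5) = -51; answer -51

-51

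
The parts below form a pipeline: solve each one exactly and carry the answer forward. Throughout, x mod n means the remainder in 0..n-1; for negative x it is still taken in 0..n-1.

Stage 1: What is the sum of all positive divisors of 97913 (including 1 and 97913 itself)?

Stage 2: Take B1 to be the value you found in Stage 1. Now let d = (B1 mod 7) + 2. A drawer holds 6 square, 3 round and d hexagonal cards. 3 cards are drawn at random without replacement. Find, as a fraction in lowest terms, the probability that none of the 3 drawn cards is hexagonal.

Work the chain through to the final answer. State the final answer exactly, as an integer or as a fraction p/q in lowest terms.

3/13

Stage 1: 97913 = 179 * 547; sigma = (1 + 179) * (1 + 547) = 180 * 548 = 98640; answer 98640
Stage 2: B1 = 98640; d = 5; total draws C(14,3) = 364; favorable C(9,3) = 84; P = 3/13; answer 3/13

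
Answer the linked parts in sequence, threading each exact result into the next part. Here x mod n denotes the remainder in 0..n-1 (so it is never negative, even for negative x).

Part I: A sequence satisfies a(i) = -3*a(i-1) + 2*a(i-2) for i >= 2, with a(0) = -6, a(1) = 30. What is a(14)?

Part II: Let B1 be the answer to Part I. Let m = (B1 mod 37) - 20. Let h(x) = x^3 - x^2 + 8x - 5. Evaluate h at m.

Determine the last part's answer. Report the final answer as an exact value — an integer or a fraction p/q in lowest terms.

-1545

Part I: a(2) = -3*(30) + 2*(-6) = -102; iterating: a(2)=-102, a(3)=366, a(4)=-1302, a(5)=4638, a(6)=-16518, a(7)=58830, a(8)=-209526, a(9)=746238, a(10)=-2657766, a(11)=9465774, a(12)=-33712854, a(13)=120070110, a(14)=-427636038; answer -427636038
Part II: B1 = -427636038; m = -11; 1*(-11)^3 - 1*(-11)^2 + 8*(-11)^1 - 5 = (-1331) + (-121) + (-88) + (-5) = -1545; answer -1545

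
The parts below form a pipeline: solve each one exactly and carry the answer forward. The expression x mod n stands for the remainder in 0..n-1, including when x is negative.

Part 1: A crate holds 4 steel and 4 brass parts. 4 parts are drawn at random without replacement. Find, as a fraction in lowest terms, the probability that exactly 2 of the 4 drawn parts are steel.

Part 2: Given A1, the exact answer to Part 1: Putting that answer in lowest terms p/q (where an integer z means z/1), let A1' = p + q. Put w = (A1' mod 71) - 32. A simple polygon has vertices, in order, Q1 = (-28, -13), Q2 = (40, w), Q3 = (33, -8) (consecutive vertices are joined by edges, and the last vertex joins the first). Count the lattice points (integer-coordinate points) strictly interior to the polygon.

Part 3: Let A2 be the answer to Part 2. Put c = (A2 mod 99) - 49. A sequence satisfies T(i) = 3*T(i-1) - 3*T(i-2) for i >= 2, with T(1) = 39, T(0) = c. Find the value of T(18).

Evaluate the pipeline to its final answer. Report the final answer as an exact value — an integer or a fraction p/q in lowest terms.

Part 1: total draws C(8,4) = 70; favorable C(4,2)*C(4,2) = 36; P = 18/35; answer 18/35
Part 2: A1 = 18/35; threaded value p + q = 53; w = 21; cross terms: (-28*21 - 40*-13)=-68, (40*-8 - 33*21)=-1013, (33*-13 - -28*-8)=-653; twice the area = |-1734| = 1734; area = 867; boundary points = 34 + 1 + 1 = 36; strictly interior points = area - boundary/2 + 1 = 850; answer 850
Part 3: A2 = 850; c = 9; T(2) = 3*(39) - 3*(9) = 90; iterating: T(2)=90, T(3)=153, T(4)=189, T(5)=108, T(6)=-243, T(7)=-1053, T(8)=-2430, T(9)=-4131, T(10)=-5103, T(11)=-2916, T(12)=6561, T(13)=28431, T(14)=65610, T(15)=111537, T(16)=137781, T(17)=78732, T(18)=-177147; answer -177147

-177147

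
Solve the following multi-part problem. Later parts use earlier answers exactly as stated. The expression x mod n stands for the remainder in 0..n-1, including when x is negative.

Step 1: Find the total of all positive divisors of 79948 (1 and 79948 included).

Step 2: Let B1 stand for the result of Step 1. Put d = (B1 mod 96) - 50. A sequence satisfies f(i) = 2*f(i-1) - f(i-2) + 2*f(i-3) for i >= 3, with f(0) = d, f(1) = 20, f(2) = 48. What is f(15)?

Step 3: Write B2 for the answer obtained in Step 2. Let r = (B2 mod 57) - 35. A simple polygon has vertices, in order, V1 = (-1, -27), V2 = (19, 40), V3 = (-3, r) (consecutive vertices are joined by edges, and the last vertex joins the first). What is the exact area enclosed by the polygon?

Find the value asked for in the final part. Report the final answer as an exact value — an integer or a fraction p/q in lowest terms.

377

Step 1: 79948 = 2^2 * 11 * 23 * 79; sigma = (1 + 2 + 4) * (1 + 11) * (1 + 23) * (1 + 79) = 7 * 12 * 24 * 80 = 161280; answer 161280
Step 2: B1 = 161280; d = -50; f(3) = 2*(48) - 1*(20) + 2*(-50) = -24; iterating: f(3)=-24, f(4)=-56, f(5)=8, f(6)=24, f(7)=-72, f(8)=-152, f(9)=-184, f(10)=-360, f(11)=-840, f(12)=-1688, f(13)=-3256, f(14)=-6504, f(15)=-13128; answer -13128
Step 3: B2 = -13128; r = 4; cross terms: (-1*40 - 19*-27)=473, (19*4 - -3*40)=196, (-3*-27 - -1*4)=85; twice the area = |754| = 754; area = 377; answer 377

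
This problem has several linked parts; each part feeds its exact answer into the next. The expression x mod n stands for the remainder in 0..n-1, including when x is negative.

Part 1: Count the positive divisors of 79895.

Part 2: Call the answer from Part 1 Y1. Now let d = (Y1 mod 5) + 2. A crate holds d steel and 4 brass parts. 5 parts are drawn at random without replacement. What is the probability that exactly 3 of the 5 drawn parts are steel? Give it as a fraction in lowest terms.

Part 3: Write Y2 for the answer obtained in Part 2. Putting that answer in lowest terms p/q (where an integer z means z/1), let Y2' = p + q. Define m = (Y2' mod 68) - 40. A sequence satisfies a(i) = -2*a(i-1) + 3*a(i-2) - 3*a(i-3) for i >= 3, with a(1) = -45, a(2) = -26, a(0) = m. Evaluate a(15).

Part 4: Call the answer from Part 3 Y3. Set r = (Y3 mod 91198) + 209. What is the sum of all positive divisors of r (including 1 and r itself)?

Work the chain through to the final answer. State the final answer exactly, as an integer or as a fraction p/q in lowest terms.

Part 1: 79895 = 5 * 19 * 29^2; number of divisors = (1+1) * (1+1) * (2+1) = 12; answer 12
Part 2: Y1 = 12; d = 4; total draws C(8,5) = 56; favorable C(4,3)*C(4,2) = 24; P = 3/7; answer 3/7
Part 3: Y2 = 3/7; threaded value p + q = 10; m = -30; a(3) = -2*(-26) + 3*(-45) - 3*(-30) = 7; iterating: a(3)=7, a(4)=43, a(5)=13, a(6)=82, a(7)=-254, a(8)=715, a(9)=-2438, a(10)=7783, a(11)=-25025, a(12)=80713, a(13)=-259850, a(14)=836914, a(15)=-2695517; answer -2695517
Part 4: Y3 = -2695517; r = 40632; 40632 = 2^3 * 3 * 1693; sigma = (1 + 2 + 4 + 8) * (1 + 3) * (1 + 1693) = 15 * 4 * 1694 = 101640; answer 101640

101640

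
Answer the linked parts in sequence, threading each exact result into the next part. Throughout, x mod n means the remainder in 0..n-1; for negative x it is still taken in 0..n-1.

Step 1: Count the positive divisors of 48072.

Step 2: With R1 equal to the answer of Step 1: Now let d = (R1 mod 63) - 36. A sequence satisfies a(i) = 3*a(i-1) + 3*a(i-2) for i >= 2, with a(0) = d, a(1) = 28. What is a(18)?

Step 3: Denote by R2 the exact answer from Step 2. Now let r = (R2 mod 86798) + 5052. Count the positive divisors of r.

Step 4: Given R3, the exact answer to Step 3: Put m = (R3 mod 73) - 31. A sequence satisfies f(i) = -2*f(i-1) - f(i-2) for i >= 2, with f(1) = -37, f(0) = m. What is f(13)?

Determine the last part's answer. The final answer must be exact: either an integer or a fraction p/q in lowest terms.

Step 1: 48072 = 2^3 * 3 * 2003; number of divisors = (3+1) * (1+1) * (1+1) = 16; answer 16
Step 2: R1 = 16; d = -20; a(2) = 3*(28) + 3*(-20) = 24; iterating: a(2)=24, a(3)=156, a(4)=540, a(5)=2088, a(6)=7884, a(7)=29916, a(8)=113400, a(9)=429948, a(10)=1630044, a(11)=6179976, a(12)=23430060, a(13)=88830108, a(14)=336780504, a(15)=1276831836, a(16)=4840837020, a(17)=18353006568, a(18)=69581530764; answer 69581530764
Step 3: R2 = 69581530764; r = 5914; 5914 = 2 * 2957; number of divisors = (1+1) * (1+1) = 4; answer 4
Step 4: R3 = 4; m = -27; f(2) = -2*(-37) - 1*(-27) = 101; iterating: f(2)=101, f(3)=-165, f(4)=229, f(5)=-293, f(6)=357, f(7)=-421, f(8)=485, f(9)=-549, f(10)=613, f(11)=-677, f(12)=741, f(13)=-805; answer -805

-805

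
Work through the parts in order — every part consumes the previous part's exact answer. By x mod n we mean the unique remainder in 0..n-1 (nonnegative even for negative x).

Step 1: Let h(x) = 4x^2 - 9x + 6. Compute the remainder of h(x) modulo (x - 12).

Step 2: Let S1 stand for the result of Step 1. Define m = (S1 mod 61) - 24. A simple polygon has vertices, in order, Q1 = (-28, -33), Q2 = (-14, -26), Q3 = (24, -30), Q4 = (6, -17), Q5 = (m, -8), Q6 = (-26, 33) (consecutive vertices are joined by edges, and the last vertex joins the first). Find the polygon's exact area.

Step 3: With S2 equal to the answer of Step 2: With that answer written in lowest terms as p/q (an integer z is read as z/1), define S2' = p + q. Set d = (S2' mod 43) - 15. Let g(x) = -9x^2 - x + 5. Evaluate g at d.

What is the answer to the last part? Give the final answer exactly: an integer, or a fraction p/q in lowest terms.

Step 1: remainder = value at the root: 4*(12)^2 - 9*(12)^1 + 6 = (576) + (-108) + (6) = 474; answer 474
Step 2: S1 = 474; m = 23; cross terms: (-28*-26 - -14*-33)=266, (-14*-30 - 24*-26)=1044, (24*-17 - 6*-30)=-228, (6*-8 - 23*-17)=343, (23*33 - -26*-8)=551, (-26*-33 - -28*33)=1782; twice the area = |3758| = 3758; area = 1879; answer 1879
Step 3: S2 = 1879; threaded value p + q = 1880; d = 16; -9*(16)^2 - 1*(16)^1 + 5 = (-2304) + (-16) + (5) = -2315; answer -2315

-2315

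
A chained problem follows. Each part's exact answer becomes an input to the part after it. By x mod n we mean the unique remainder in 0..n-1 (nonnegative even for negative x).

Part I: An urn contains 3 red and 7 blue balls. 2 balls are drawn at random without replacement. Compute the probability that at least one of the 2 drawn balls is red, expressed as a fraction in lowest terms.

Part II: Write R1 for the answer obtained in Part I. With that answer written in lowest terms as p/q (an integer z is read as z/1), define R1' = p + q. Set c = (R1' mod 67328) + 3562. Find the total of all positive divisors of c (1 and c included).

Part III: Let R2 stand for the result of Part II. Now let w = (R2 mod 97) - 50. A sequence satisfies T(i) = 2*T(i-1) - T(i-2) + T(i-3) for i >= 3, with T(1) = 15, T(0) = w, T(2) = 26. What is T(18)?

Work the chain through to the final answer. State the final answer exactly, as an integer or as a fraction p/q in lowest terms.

115429

Part I: total draws C(10,2) = 45; complement C(7,2) = 21; favorable 45 - 21 = 24; P = 8/15; answer 8/15
Part II: R1 = 8/15; threaded value p + q = 23; c = 3585; 3585 = 3 * 5 * 239; sigma = (1 + 3) * (1 + 5) * (1 + 239) = 4 * 6 * 240 = 5760; answer 5760
Part III: R2 = 5760; w = -13; T(3) = 2*(26) - 1*(15) + 1*(-13) = 24; iterating: T(3)=24, T(4)=37, T(5)=76, T(6)=139, T(7)=239, T(8)=415, T(9)=730, T(10)=1284, T(11)=2253, T(12)=3952, T(13)=6935, T(14)=12171, T(15)=21359, T(16)=37482, T(17)=65776, T(18)=115429; answer 115429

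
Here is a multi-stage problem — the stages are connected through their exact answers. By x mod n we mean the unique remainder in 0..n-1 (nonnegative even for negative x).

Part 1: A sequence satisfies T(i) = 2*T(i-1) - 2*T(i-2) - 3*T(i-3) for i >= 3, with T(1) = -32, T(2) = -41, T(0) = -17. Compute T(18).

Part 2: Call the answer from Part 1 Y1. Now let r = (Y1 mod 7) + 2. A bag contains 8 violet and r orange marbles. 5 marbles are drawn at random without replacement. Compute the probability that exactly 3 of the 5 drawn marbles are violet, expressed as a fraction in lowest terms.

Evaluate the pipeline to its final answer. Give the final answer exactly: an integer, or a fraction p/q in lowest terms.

Part 1: T(3) = 2*(-41) - 2*(-32) - 3*(-17) = 33; iterating: T(3)=33, T(4)=244, T(5)=545, T(6)=503, T(7)=-816, T(8)=-4273, T(9)=-8423, T(10)=-5852, T(11)=17961, T(12)=72895, T(13)=127424, T(14)=55175, T(15)=-363183, T(16)=-1218988, T(17)=-1877135, T(18)=-226745; answer -226745
Part 2: Y1 = -226745; r = 8; total draws C(16,5) = 4368; favorable C(8,3)*C(8,2) = 1568; P = 14/39; answer 14/39

14/39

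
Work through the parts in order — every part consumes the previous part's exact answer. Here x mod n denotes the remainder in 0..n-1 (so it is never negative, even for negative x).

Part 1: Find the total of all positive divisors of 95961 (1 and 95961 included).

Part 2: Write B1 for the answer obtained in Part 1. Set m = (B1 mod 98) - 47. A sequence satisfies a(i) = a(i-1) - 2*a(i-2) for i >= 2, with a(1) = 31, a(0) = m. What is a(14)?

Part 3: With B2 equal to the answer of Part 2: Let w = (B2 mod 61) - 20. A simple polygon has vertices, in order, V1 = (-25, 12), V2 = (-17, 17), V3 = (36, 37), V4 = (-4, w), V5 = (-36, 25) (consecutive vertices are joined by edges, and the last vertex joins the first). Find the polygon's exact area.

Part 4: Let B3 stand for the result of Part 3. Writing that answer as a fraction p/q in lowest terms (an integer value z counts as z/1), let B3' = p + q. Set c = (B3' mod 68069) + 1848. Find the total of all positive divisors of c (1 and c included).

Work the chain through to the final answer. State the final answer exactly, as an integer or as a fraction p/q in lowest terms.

Part 1: 95961 = 3 * 29 * 1103; sigma = (1 + 3) * (1 + 29) * (1 + 1103) = 4 * 30 * 1104 = 132480; answer 132480
Part 2: B1 = 132480; m = 35; a(2) = 1*(31) - 2*(35) = -39; iterating: a(2)=-39, a(3)=-101, a(4)=-23, a(5)=179, a(6)=225, a(7)=-133, a(8)=-583, a(9)=-317, a(10)=849, a(11)=1483, a(12)=-215, a(13)=-3181, a(14)=-2751; answer -2751
Part 3: B2 = -2751; w = 35; cross terms: (-25*17 - -17*12)=-221, (-17*37 - 36*17)=-1241, (36*35 - -4*37)=1408, (-4*25 - -36*35)=1160, (-36*12 - -25*25)=193; twice the area = |1299| = 1299; area = 1299/2; answer 1299/2
Part 4: B3 = 1299/2; threaded value p + q = 1301; c = 3149; 3149 = 47 * 67; sigma = (1 + 47) * (1 + 67) = 48 * 68 = 3264; answer 3264

3264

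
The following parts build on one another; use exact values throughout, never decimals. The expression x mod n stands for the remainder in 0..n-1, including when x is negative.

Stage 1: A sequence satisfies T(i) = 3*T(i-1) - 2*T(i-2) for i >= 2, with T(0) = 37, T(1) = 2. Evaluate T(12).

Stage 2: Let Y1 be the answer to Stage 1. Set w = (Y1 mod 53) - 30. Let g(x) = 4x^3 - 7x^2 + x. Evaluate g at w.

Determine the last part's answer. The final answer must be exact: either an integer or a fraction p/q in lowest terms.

Stage 1: T(2) = 3*(2) - 2*(37) = -68; iterating: T(2)=-68, T(3)=-208, T(4)=-488, T(5)=-1048, T(6)=-2168, T(7)=-4408, T(8)=-8888, T(9)=-17848, T(10)=-35768, T(11)=-71608, T(12)=-143288; answer -143288
Stage 2: Y1 = -143288; w = -6; 4*(-6)^3 - 7*(-6)^2 + 1*(-6)^1 = (-864) + (-252) + (-6) = -1122; answer -1122

-1122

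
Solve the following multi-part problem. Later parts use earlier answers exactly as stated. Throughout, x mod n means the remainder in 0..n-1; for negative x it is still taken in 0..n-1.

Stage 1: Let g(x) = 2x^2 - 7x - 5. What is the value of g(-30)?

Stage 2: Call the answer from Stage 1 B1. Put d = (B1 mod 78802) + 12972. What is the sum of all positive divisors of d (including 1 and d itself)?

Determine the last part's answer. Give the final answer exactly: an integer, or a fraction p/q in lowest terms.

Stage 1: 2*(-30)^2 - 7*(-30)^1 - 5 = (1800) + (210) + (-5) = 2005; answer 2005
Stage 2: B1 = 2005; d = 14977; 14977 = 17 * 881; sigma = (1 + 17) * (1 + 881) = 18 * 882 = 15876; answer 15876

15876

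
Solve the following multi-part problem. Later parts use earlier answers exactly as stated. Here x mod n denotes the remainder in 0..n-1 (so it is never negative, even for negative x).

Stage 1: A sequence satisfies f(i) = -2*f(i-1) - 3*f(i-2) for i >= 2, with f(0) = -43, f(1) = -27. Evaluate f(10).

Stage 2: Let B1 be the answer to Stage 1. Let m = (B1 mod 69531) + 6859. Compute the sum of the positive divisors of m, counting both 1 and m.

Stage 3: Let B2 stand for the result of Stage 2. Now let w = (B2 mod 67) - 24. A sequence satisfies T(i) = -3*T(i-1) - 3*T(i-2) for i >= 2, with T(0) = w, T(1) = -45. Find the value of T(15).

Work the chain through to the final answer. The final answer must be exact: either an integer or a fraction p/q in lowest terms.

Stage 1: f(2) = -2*(-27) - 3*(-43) = 183; iterating: f(2)=183, f(3)=-285, f(4)=21, f(5)=813, f(6)=-1689, f(7)=939, f(8)=3189, f(9)=-9195, f(10)=8823; answer 8823
Stage 2: B1 = 8823; m = 15682; 15682 = 2 * 7841; sigma = (1 + 2) * (1 + 7841) = 3 * 7842 = 23526; answer 23526
Stage 3: B2 = 23526; w = -15; T(2) = -3*(-45) - 3*(-15) = 180; iterating: T(2)=180, T(3)=-405, T(4)=675, T(5)=-810, T(6)=405, T(7)=1215, T(8)=-4860, T(9)=10935, T(10)=-18225, T(11)=21870, T(12)=-10935, T(13)=-32805, T(14)=131220, T(15)=-295245; answer -295245

-295245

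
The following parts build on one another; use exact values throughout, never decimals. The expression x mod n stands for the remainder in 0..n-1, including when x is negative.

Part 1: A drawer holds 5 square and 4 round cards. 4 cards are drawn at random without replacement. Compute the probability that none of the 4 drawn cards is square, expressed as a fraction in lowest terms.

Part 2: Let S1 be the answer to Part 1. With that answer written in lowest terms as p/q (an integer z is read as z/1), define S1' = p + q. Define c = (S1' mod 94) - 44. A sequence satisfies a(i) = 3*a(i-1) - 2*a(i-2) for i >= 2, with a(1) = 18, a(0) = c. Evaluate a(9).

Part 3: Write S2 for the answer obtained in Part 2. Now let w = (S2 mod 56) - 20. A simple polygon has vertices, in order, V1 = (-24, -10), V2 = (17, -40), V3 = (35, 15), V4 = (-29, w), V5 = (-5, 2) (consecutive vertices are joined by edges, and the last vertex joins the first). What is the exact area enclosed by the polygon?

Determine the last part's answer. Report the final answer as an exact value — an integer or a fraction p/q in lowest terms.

1710

Part 1: total draws C(9,4) = 126; favorable C(4,4) = 1; P = 1/126; answer 1/126
Part 2: S1 = 1/126; threaded value p + q = 127; c = -11; a(2) = 3*(18) - 2*(-11) = 76; iterating: a(2)=76, a(3)=192, a(4)=424, a(5)=888, a(6)=1816, a(7)=3672, a(8)=7384, a(9)=14808; answer 14808
Part 3: S2 = 14808; w = 4; cross terms: (-24*-40 - 17*-10)=1130, (17*15 - 35*-40)=1655, (35*4 - -29*15)=575, (-29*2 - -5*4)=-38, (-5*-10 - -24*2)=98; twice the area = |3420| = 3420; area = 1710; answer 1710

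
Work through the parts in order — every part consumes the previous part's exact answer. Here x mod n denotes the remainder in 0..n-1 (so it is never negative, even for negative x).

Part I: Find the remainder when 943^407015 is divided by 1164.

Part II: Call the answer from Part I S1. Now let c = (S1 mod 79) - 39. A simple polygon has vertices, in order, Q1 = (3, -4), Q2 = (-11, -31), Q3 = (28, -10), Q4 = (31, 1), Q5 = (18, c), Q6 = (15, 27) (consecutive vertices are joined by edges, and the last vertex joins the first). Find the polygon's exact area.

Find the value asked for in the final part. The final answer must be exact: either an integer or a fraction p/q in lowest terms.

Part I: squarings mod 1164: 943^1=943, 943^2=1117, 943^4=1045, 943^8=193, 943^16=1, 943^32=1, 943^64=1, 943^128=1, 943^256=1, 943^512=1, 943^1024=1, 943^2048=1, 943^4096=1, 943^8192=1, 943^16384=1, 943^32768=1, 943^65536=1, 943^131072=1, 943^262144=1; 943^407015 = 943^1 * 943^2 * 943^4 * 943^32 * 943^64 * 943^128 * 943^256 * 943^1024 * 943^4096 * 943^8192 * 943^131072 * 943^262144 = 115 (mod 1164); answer 115
Part II: S1 = 115; c = -3; cross terms: (3*-31 - -11*-4)=-137, (-11*-10 - 28*-31)=978, (28*1 - 31*-10)=338, (31*-3 - 18*1)=-111, (18*27 - 15*-3)=531, (15*-4 - 3*27)=-141; twice the area = |1458| = 1458; area = 729; answer 729

729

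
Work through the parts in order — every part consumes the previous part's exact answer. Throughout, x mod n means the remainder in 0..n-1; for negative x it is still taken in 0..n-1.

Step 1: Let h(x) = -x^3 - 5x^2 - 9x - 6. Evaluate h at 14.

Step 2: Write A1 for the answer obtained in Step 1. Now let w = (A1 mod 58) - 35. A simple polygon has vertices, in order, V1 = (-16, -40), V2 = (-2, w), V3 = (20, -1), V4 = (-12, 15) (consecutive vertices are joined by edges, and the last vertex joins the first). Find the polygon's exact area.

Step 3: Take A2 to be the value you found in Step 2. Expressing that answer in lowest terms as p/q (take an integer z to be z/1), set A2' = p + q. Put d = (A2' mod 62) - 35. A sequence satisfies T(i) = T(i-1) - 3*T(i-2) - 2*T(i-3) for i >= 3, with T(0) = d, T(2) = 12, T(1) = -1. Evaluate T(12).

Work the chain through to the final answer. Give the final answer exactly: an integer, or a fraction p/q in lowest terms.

Step 1: -1*(14)^3 - 5*(14)^2 - 9*(14)^1 - 6 = (-2744) + (-980) + (-126) + (-6) = -3856; answer -3856
Step 2: A1 = -3856; w = -5; cross terms: (-16*-5 - -2*-40)=0, (-2*-1 - 20*-5)=102, (20*15 - -12*-1)=288, (-12*-40 - -16*15)=720; twice the area = |1110| = 1110; area = 555; answer 555
Step 3: A2 = 555; threaded value p + q = 556; d = 25; T(3) = 1*(12) - 3*(-1) - 2*(25) = -35; iterating: T(3)=-35, T(4)=-69, T(5)=12, T(6)=289, T(7)=391, T(8)=-500, T(9)=-2251, T(10)=-1533, T(11)=6220, T(12)=15321; answer 15321

15321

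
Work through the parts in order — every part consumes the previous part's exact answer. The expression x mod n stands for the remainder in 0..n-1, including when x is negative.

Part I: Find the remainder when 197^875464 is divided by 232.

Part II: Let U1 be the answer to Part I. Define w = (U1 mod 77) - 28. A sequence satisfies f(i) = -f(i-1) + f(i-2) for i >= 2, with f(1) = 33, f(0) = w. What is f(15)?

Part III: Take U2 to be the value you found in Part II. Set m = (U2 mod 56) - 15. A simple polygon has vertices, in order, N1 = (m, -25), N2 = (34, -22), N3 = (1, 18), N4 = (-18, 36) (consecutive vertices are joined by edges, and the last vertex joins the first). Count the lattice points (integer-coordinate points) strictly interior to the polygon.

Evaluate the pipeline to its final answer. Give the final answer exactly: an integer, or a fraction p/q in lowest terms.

972

Part I: squarings mod 232: 197^1=197, 197^2=65, 197^4=49, 197^8=81, 197^16=65, 197^32=49, 197^64=81, 197^128=65, 197^256=49, 197^512=81, 197^1024=65, 197^2048=49, 197^4096=81, 197^8192=65, 197^16384=49, 197^32768=81, 197^65536=65, 197^131072=49, 197^262144=81, 197^524288=65; 197^875464 = 197^8 * 197^64 * 197^128 * 197^256 * 197^512 * 197^2048 * 197^4096 * 197^16384 * 197^65536 * 197^262144 * 197^524288 = 65 (mod 232); answer 65
Part II: U1 = 65; w = 37; f(2) = -1*(33) + 1*(37) = 4; iterating: f(2)=4, f(3)=29, f(4)=-25, f(5)=54, f(6)=-79, f(7)=133, f(8)=-212, f(9)=345, f(10)=-557, f(11)=902, f(12)=-1459, f(13)=2361, f(14)=-3820, f(15)=6181; answer 6181
Part III: U2 = 6181; m = 6; cross terms: (6*-22 - 34*-25)=718, (34*18 - 1*-22)=634, (1*36 - -18*18)=360, (-18*-25 - 6*36)=234; twice the area = |1946| = 1946; area = 973; boundary points = 1 + 1 + 1 + 1 = 4; strictly interior points = area - boundary/2 + 1 = 972; answer 972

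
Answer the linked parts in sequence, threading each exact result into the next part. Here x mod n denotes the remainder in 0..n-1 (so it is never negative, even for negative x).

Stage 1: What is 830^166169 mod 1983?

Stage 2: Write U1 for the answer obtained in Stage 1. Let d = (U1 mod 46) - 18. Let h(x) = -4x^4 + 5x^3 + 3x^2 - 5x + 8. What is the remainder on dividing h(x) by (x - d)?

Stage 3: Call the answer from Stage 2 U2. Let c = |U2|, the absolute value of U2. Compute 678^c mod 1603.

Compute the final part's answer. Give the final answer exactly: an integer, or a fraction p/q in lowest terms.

118

Stage 1: squarings mod 1983: 830^1=830, 830^2=799, 830^4=1858, 830^8=1744, 830^16=1597, 830^32=271, 830^64=70, 830^128=934, 830^256=1819, 830^512=1117, 830^1024=382, 830^2048=1165, 830^4096=853, 830^8192=1831, 830^16384=1291, 830^32768=961, 830^65536=1426, 830^131072=901; 830^166169 = 830^1 * 830^8 * 830^16 * 830^256 * 830^2048 * 830^32768 * 830^131072 = 1229 (mod 1983); answer 1229
Stage 2: U1 = 1229; d = 15; remainder = value at the root: -4*(15)^4 + 5*(15)^3 + 3*(15)^2 - 5*(15)^1 + 8 = (-202500) + (16875) + (675) + (-75) + (8) = -185017; answer -185017
Stage 3: U2 = -185017; c = 185017; squarings mod 1603: 678^1=678, 678^2=1226, 678^4=1065, 678^8=904, 678^16=1289, 678^32=813, 678^64=533, 678^128=358, 678^256=1527, 678^512=967, 678^1024=540, 678^2048=1457, 678^4096=477, 678^8192=1506, 678^16384=1394, 678^32768=400, 678^65536=1303, 678^131072=232; 678^185017 = 678^1 * 678^8 * 678^16 * 678^32 * 678^128 * 678^512 * 678^4096 * 678^16384 * 678^32768 * 678^131072 = 118 (mod 1603); answer 118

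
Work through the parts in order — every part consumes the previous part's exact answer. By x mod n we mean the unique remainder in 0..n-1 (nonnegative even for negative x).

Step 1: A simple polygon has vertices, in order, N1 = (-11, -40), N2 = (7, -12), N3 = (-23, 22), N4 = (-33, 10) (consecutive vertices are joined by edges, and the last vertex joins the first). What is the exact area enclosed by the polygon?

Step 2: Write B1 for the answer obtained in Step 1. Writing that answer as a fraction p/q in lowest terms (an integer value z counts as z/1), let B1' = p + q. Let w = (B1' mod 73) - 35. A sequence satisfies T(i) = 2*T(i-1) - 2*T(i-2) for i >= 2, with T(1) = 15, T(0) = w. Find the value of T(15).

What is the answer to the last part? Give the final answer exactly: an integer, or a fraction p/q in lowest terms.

-7296

Step 1: cross terms: (-11*-12 - 7*-40)=412, (7*22 - -23*-12)=-122, (-23*10 - -33*22)=496, (-33*-40 - -11*10)=1430; twice the area = |2216| = 2216; area = 1108; answer 1108
Step 2: B1 = 1108; threaded value p + q = 1109; w = -21; T(2) = 2*(15) - 2*(-21) = 72; iterating: T(2)=72, T(3)=114, T(4)=84, T(5)=-60, T(6)=-288, T(7)=-456, T(8)=-336, T(9)=240, T(10)=1152, T(11)=1824, T(12)=1344, T(13)=-960, T(14)=-4608, T(15)=-7296; answer -7296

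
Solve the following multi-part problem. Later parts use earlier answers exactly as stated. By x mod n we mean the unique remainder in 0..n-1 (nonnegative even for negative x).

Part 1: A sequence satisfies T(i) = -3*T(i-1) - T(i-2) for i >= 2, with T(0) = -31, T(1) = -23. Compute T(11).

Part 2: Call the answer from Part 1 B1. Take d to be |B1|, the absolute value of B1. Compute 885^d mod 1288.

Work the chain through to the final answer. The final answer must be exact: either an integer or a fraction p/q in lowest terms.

81

Part 1: T(2) = -3*(-23) - 1*(-31) = 100; iterating: T(2)=100, T(3)=-277, T(4)=731, T(5)=-1916, T(6)=5017, T(7)=-13135, T(8)=34388, T(9)=-90029, T(10)=235699, T(11)=-617068; answer -617068
Part 2: B1 = -617068; d = 617068; squarings mod 1288: 885^1=885, 885^2=121, 885^4=473, 885^8=905, 885^16=1145, 885^32=1129, 885^64=809, 885^128=177, 885^256=417, 885^512=9, 885^1024=81, 885^2048=121, 885^4096=473, 885^8192=905, 885^16384=1145, 885^32768=1129, 885^65536=809, 885^131072=177, 885^262144=417, 885^524288=9; 885^617068 = 885^4 * 885^8 * 885^32 * 885^64 * 885^512 * 885^2048 * 885^8192 * 885^16384 * 885^65536 * 885^524288 = 81 (mod 1288); answer 81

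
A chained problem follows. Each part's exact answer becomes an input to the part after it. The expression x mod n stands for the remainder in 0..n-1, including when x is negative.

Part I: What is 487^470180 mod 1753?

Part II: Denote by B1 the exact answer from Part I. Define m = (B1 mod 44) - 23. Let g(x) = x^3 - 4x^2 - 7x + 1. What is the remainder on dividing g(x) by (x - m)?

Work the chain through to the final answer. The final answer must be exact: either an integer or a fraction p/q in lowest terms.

-3429

Part I: squarings mod 1753: 487^1=487, 487^2=514, 487^4=1246, 487^8=1111, 487^16=209, 487^32=1609, 487^64=1453, 487^128=597, 487^256=550, 487^512=984, 487^1024=600, 487^2048=635, 487^4096=35, 487^8192=1225, 487^16384=57, 487^32768=1496, 487^65536=1188, 487^131072=179, 487^262144=487; 487^470180 = 487^4 * 487^32 * 487^128 * 487^1024 * 487^2048 * 487^8192 * 487^65536 * 487^131072 * 487^262144 = 317 (mod 1753); answer 317
Part II: B1 = 317; m = -14; remainder = value at the root: 1*(-14)^3 - 4*(-14)^2 - 7*(-14)^1 + 1 = (-2744) + (-784) + (98) + (1) = -3429; answer -3429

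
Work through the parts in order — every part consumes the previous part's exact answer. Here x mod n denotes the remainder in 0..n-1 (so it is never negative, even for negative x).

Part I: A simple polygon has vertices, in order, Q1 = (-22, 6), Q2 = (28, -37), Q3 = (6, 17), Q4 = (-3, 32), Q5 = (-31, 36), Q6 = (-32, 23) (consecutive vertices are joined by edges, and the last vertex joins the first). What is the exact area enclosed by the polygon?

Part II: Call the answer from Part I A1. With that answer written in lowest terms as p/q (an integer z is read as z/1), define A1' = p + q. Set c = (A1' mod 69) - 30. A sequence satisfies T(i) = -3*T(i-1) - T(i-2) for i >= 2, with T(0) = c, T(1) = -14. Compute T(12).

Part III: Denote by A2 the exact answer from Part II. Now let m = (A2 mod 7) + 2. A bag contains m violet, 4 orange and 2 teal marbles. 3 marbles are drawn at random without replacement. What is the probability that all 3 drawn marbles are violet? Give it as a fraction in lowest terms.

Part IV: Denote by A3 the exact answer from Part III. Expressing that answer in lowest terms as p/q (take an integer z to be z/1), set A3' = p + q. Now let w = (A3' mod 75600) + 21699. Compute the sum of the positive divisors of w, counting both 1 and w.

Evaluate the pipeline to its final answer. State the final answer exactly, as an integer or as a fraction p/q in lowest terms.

Part I: cross terms: (-22*-37 - 28*6)=646, (28*17 - 6*-37)=698, (6*32 - -3*17)=243, (-3*36 - -31*32)=884, (-31*23 - -32*36)=439, (-32*6 - -22*23)=314; twice the area = |3224| = 3224; area = 1612; answer 1612
Part II: A1 = 1612; threaded value p + q = 1613; c = -4; T(2) = -3*(-14) - 1*(-4) = 46; iterating: T(2)=46, T(3)=-124, T(4)=326, T(5)=-854, T(6)=2236, T(7)=-5854, T(8)=15326, T(9)=-40124, T(10)=105046, T(11)=-275014, T(12)=719996; answer 719996
Part III: A2 = 719996; m = 6; total draws C(12,3) = 220; favorable C(6,3) = 20; P = 1/11; answer 1/11
Part IV: A3 = 1/11; threaded value p + q = 12; w = 21711; 21711 = 3 * 7237; sigma = (1 + 3) * (1 + 7237) = 4 * 7238 = 28952; answer 28952

28952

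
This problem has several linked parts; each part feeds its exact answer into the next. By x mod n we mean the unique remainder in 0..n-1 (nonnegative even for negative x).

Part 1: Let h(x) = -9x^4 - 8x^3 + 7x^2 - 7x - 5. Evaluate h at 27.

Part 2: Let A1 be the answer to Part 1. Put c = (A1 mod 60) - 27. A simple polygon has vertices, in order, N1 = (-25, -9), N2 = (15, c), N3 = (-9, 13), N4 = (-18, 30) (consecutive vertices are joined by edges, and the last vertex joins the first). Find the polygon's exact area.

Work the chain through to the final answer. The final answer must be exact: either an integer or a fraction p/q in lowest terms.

691

Part 1: -9*(27)^4 - 8*(27)^3 + 7*(27)^2 - 7*(27)^1 - 5 = (-4782969) + (-157464) + (5103) + (-189) + (-5) = -4935524; answer -4935524
Part 2: A1 = -4935524; c = -11; cross terms: (-25*-11 - 15*-9)=410, (15*13 - -9*-11)=96, (-9*30 - -18*13)=-36, (-18*-9 - -25*30)=912; twice the area = |1382| = 1382; area = 691; answer 691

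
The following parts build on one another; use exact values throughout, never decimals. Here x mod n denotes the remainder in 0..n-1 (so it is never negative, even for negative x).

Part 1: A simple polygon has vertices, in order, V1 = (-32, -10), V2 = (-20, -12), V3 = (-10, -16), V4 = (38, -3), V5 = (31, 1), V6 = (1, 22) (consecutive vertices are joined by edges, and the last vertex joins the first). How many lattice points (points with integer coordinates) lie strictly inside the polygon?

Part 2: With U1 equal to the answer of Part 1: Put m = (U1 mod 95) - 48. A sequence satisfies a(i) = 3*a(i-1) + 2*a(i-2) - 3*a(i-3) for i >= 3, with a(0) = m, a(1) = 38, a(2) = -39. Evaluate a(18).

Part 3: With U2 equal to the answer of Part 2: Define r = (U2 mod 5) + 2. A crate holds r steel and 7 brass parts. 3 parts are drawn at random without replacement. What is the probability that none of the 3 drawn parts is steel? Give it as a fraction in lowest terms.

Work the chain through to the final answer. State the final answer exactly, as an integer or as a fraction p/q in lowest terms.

7/33

Part 1: cross terms: (-32*-12 - -20*-10)=184, (-20*-16 - -10*-12)=200, (-10*-3 - 38*-16)=638, (38*1 - 31*-3)=131, (31*22 - 1*1)=681, (1*-10 - -32*22)=694; twice the area = |2528| = 2528; area = 1264; boundary points = 2 + 2 + 1 + 1 + 3 + 1 = 10; strictly interior points = area - boundary/2 + 1 = 1260; answer 1260
Part 2: U1 = 1260; m = -23; a(3) = 3*(-39) + 2*(38) - 3*(-23) = 28; iterating: a(3)=28, a(4)=-108, a(5)=-151, a(6)=-753, a(7)=-2237, a(8)=-7764, a(9)=-25507, a(10)=-85338, a(11)=-283736, a(12)=-945363, a(13)=-3147547, a(14)=-10482159, a(15)=-34905482, a(16)=-116238123, a(17)=-387078856, a(18)=-1288996368; answer -1288996368
Part 3: U2 = -1288996368; r = 4; total draws C(11,3) = 165; favorable C(7,3) = 35; P = 7/33; answer 7/33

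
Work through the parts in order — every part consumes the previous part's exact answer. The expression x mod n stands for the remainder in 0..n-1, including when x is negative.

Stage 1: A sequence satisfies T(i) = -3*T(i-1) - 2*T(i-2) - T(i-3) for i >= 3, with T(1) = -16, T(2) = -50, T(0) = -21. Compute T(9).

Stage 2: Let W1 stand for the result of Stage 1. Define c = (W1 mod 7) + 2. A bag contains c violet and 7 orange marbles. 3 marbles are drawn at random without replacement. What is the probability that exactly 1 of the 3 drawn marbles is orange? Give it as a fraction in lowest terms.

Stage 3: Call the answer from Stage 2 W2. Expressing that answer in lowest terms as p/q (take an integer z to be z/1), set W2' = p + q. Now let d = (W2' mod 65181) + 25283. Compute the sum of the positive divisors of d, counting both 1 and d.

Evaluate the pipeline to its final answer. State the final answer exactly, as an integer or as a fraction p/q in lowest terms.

48600

Stage 1: T(3) = -3*(-50) - 2*(-16) - 1*(-21) = 203; iterating: T(3)=203, T(4)=-493, T(5)=1123, T(6)=-2586, T(7)=6005, T(8)=-13966, T(9)=32474; answer 32474
Stage 2: W1 = 32474; c = 3; total draws C(10,3) = 120; favorable C(7,1)*C(3,2) = 21; P = 7/40; answer 7/40
Stage 3: W2 = 7/40; threaded value p + q = 47; d = 25330; 25330 = 2 * 5 * 17 * 149; sigma = (1 + 2) * (1 + 5) * (1 + 17) * (1 + 149) = 3 * 6 * 18 * 150 = 48600; answer 48600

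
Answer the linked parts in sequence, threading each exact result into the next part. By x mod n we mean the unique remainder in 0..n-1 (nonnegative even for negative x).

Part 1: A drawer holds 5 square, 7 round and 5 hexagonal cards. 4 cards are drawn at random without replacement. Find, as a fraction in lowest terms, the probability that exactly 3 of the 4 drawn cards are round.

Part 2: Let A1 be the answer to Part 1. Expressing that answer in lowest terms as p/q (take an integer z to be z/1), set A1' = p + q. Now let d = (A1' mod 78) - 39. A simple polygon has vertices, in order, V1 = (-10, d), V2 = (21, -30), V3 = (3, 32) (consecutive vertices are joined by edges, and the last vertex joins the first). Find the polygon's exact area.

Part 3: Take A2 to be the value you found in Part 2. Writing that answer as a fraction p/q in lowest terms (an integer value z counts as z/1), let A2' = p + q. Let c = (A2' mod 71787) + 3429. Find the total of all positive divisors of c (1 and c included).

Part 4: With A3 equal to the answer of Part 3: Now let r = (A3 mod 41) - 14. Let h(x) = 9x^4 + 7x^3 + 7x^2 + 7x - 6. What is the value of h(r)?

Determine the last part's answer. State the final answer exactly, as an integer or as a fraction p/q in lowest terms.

97764

Part 1: total draws C(17,4) = 2380; favorable C(7,3)*C(10,1) = 350; P = 5/34; answer 5/34
Part 2: A1 = 5/34; threaded value p + q = 39; d = 0; cross terms: (-10*-30 - 21*0)=300, (21*32 - 3*-30)=762, (3*0 - -10*32)=320; twice the area = |1382| = 1382; area = 691; answer 691
Part 3: A2 = 691; threaded value p + q = 692; c = 4121; 4121 = 13 * 317; sigma = (1 + 13) * (1 + 317) = 14 * 318 = 4452; answer 4452
Part 4: A3 = 4452; r = 10; 9*(10)^4 + 7*(10)^3 + 7*(10)^2 + 7*(10)^1 - 6 = (90000) + (7000) + (700) + (70) + (-6) = 97764; answer 97764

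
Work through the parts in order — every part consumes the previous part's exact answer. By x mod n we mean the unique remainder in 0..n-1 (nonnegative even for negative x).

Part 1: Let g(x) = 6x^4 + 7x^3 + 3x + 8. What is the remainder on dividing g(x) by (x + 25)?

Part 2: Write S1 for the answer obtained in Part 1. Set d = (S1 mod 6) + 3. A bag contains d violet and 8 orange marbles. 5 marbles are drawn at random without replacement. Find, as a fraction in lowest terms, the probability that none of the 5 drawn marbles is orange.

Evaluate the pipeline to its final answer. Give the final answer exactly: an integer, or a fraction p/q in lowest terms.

Part 1: remainder = value at the root: 6*(-25)^4 + 7*(-25)^3 + 3*(-25)^1 + 8 = (2343750) + (-109375) + (-75) + (8) = 2234308; answer 2234308
Part 2: S1 = 2234308; d = 7; total draws C(15,5) = 3003; favorable C(7,5) = 21; P = 1/143; answer 1/143

1/143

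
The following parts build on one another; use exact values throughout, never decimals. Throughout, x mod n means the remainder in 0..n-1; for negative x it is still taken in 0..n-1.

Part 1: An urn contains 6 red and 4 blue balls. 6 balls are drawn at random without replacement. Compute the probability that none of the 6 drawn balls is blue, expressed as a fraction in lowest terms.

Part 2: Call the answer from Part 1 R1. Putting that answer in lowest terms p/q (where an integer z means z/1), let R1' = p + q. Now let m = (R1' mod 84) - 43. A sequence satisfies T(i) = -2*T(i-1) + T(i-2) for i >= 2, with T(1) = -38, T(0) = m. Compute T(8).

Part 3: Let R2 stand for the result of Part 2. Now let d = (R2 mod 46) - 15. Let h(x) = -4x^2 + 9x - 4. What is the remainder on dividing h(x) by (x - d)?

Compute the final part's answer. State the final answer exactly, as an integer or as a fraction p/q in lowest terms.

Part 1: total draws C(10,6) = 210; favorable C(6,6) = 1; P = 1/210; answer 1/210
Part 2: R1 = 1/210; threaded value p + q = 211; m = 0; T(2) = -2*(-38) + 1*(0) = 76; iterating: T(2)=76, T(3)=-190, T(4)=456, T(5)=-1102, T(6)=2660, T(7)=-6422, T(8)=15504; answer 15504
Part 3: R2 = 15504; d = -13; remainder = value at the root: -4*(-13)^2 + 9*(-13)^1 - 4 = (-676) + (-117) + (-4) = -797; answer -797

-797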